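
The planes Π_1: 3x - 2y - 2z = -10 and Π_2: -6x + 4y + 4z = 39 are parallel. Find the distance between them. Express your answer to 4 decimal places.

Rescale Π_2 by 1/(-2): 3x - 2y - 2z = -39/2. Then distance = |-10 − (-39/2)| / √17 ≈ 2.3041.

2.3041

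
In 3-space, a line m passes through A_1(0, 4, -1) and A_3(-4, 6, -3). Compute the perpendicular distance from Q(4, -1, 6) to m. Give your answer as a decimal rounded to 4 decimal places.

A direction vector for m is A_3 − A_1 = (-4, 2, -2).
Taking (0, 4, -1) on m with direction v = (-4, 2, -2): w = Q − (0, 4, -1) = (4, -5, 7), and w × v = (-4, -20, -12).
Distance = |w × v| / |v| = √560 / √24 ≈ 4.8305.

4.8305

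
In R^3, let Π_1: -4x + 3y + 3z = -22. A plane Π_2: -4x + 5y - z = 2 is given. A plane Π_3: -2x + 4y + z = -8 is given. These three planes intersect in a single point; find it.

(1, 0, -6)

Solving the 3×3 linear system -4x + 3y + 3z = -22, -4x + 5y - z = 2, -2x + 4y + z = -8 (e.g. by elimination or Cramer's rule, determinant = -36) gives (1, 0, -6).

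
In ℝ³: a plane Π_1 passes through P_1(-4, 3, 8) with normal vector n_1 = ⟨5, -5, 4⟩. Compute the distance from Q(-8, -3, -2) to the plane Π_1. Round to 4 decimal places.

Π_1: n_1·r = n_1·P_1 gives 5x - 5y + 4z = -3.
n·Q − d = (5)·(-8) + (-5)·(-3) + (4)·(-2) − (-3) = -30; |n| = √66.
Distance = |-30| / √66 = 30/√66 ≈ 3.6927.

3.6927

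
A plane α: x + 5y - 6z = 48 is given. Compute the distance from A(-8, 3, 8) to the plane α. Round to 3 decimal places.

11.303

n·A − d = (1)·(-8) + (5)·(3) + (-6)·(8) − 48 = -89; |n| = √62.
Distance = |-89| / √62 = 89/√62 ≈ 11.303.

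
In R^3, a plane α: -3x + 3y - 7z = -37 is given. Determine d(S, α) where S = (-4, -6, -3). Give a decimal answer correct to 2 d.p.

n·S − d = (-3)·(-4) + (3)·(-6) + (-7)·(-3) − (-37) = 52; |n| = √67.
Distance = |52| / √67 = 52/√67 ≈ 6.35.

6.35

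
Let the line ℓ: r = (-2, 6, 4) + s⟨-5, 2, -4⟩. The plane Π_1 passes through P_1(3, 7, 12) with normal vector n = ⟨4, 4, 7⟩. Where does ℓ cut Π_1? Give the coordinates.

Π_1: n·r = n·P_1 gives 4x + 4y + 7z = 124.
Substitute r = (-2, 6, 4) + t(-5, 2, -4) into the plane: 44 + (-40)t = 124, so t = -2.
Intersection: (-2, 6, 4) + (-2)·(-5, 2, -4) = (8, 2, 12).

(8, 2, 12)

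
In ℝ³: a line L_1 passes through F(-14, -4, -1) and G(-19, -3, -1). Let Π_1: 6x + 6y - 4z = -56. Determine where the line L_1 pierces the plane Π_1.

(-4, -6, -1)

A direction vector for L_1 is G − F = (-5, 1, 0).
Substitute r = (-14, -4, -1) + t(-5, 1, 0) into the plane: -104 + (-24)t = -56, so t = -2.
Intersection: (-14, -4, -1) + (-2)·(-5, 1, 0) = (-4, -6, -1).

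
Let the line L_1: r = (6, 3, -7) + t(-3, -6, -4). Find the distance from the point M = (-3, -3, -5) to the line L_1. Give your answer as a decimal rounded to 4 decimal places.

Taking (6, 3, -7) on L_1 with direction v = (-3, -6, -4): w = M − (6, 3, -7) = (-9, -6, 2), and w × v = (36, -42, 36).
Distance = |w × v| / |v| = √4356 / √61 ≈ 8.4504.

8.4504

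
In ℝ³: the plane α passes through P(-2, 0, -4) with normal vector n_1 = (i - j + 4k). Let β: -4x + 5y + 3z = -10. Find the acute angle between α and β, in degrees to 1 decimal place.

α: n_1·r = n_1·P gives x - y + 4z = -18.
cos θ = |n₁·n₂| / (|n₁||n₂|) = |3| / (√18 · √50).
θ = arccos(0.10000) ≈ 84.3°.

84.3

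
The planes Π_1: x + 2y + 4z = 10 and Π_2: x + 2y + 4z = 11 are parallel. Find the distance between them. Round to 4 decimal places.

0.2182

Same normal n = (1, 2, 4) with |n| = √21; distance = |10 − 11| / |n| = 1/√21 ≈ 0.2182.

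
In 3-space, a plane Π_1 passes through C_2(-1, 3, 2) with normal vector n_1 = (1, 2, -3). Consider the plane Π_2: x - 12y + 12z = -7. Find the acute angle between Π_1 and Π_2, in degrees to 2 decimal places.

Π_1: n_1·r = n_1·C_2 gives x + 2y - 3z = -1.
cos θ = |n₁·n₂| / (|n₁||n₂|) = |-59| / (√14 · √289).
θ = arccos(0.92755) ≈ 21.94°.

21.94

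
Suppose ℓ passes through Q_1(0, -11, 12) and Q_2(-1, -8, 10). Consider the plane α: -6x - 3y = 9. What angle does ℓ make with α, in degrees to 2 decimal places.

A direction vector for ℓ is Q_2 − Q_1 = (-1, 3, -2).
sin θ = |n·v| / (|n||v|) = |-3| / (√45 · √14) = 0.11952.
θ ≈ 6.86°.

6.86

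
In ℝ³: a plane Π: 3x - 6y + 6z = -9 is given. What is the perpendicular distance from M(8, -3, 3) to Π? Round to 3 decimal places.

7.667

n·M − d = (3)·(8) + (-6)·(-3) + (6)·(3) − (-9) = 69; |n| = √81.
Distance = |69| / √81 = 69/√81 ≈ 7.667.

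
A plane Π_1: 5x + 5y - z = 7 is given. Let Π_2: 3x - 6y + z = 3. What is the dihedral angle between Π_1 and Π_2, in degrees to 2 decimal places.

cos θ = |n₁·n₂| / (|n₁||n₂|) = |-16| / (√51 · √46).
θ = arccos(0.33034) ≈ 70.71°.

70.71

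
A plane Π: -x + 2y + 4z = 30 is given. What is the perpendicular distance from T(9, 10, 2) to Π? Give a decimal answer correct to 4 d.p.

n·T − d = (-1)·(9) + (2)·(10) + (4)·(2) − 30 = -11; |n| = √21.
Distance = |-11| / √21 = 11/√21 ≈ 2.4004.

2.4004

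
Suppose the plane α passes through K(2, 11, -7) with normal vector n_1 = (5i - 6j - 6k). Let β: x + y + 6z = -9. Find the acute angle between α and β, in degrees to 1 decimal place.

α: n_1·r = n_1·K gives 5x - 6y - 6z = -14.
cos θ = |n₁·n₂| / (|n₁||n₂|) = |-37| / (√97 · √38).
θ = arccos(0.60943) ≈ 52.5°.

52.5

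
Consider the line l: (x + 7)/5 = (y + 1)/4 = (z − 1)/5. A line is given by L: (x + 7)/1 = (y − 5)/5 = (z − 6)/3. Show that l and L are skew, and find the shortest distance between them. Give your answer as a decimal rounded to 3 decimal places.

l has direction (5, 4, 5) through (-7, -1, 1).
L has direction (1, 5, 3) through (-7, 5, 6).
Common perpendicular direction n = (5, 4, 5) × (1, 5, 3) = (-13, -10, 21).
With w = (-7, 5, 6) − (-7, -1, 1) = (0, 6, 5), w · n = 45.
Since n ≠ 0 the lines are not parallel, and w · n = 45 ≠ 0 so they do not intersect; hence they are skew.
Distance = |w · n| / |n| = |45| / √710 ≈ 1.689.

1.689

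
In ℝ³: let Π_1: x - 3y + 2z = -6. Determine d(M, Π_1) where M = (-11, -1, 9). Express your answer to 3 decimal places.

4.276

n·M − d = (1)·(-11) + (-3)·(-1) + (2)·(9) − (-6) = 16; |n| = √14.
Distance = |16| / √14 = 16/√14 ≈ 4.276.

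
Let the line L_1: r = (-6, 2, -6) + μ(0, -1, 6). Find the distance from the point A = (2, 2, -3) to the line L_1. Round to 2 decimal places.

Taking (-6, 2, -6) on L_1 with direction v = (0, -1, 6): w = A − (-6, 2, -6) = (8, 0, 3), and w × v = (3, -48, -8).
Distance = |w × v| / |v| = √2377 / √37 ≈ 8.02.

8.02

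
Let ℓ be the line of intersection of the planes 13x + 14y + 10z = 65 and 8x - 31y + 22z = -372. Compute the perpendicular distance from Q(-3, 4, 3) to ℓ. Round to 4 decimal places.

Direction of ℓ: (13, 14, 10) × (8, -31, 22) = (618, -206, -515).
A point on ℓ: solving the two plane equations with x = 1 gives (1, 8, -6).
Taking (1, 8, -6) on ℓ with direction v = (618, -206, -515): w = Q − (1, 8, -6) = (-4, -4, 9), and w × v = (3914, 3502, 3296).
Distance = |w × v| / |v| = √38447016 / √689585 ≈ 7.4668.

7.4668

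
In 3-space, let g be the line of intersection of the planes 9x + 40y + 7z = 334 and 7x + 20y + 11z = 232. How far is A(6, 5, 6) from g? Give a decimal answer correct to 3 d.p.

Direction of g: (9, 40, 7) × (7, 20, 11) = (300, -50, -100).
A point on g: solving the two plane equations with x = 5 gives (5, 6, 7).
Taking (5, 6, 7) on g with direction v = (300, -50, -100): w = A − (5, 6, 7) = (1, -1, -1), and w × v = (50, -200, 250).
Distance = |w × v| / |v| = √105000 / √102500 ≈ 1.012.

1.012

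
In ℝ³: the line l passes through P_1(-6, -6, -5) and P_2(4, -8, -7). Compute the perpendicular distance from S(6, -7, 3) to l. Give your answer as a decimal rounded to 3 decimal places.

10.245

A direction vector for l is P_2 − P_1 = (10, -2, -2).
Taking (-6, -6, -5) on l with direction v = (10, -2, -2): w = S − (-6, -6, -5) = (12, -1, 8), and w × v = (18, 104, -14).
Distance = |w × v| / |v| = √11336 / √108 ≈ 10.245.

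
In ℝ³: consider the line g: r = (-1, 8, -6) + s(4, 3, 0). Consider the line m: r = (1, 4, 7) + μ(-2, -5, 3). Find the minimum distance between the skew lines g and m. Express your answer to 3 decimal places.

5.653

Common perpendicular direction n = (4, 3, 0) × (-2, -5, 3) = (9, -12, -14).
With w = (1, 4, 7) − (-1, 8, -6) = (2, -4, 13), w · n = -116.
Distance = |w · n| / |n| = |-116| / √421 ≈ 5.653.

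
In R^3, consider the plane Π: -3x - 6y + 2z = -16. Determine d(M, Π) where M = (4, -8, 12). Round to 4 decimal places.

10.8571

n·M − d = (-3)·(4) + (-6)·(-8) + (2)·(12) − (-16) = 76; |n| = √49.
Distance = |76| / √49 = 76/√49 ≈ 10.8571.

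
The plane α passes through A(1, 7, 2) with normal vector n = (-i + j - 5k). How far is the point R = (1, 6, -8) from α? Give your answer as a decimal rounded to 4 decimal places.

α: n·r = n·A gives -x + y - 5z = -4.
n·R − d = (-1)·(1) + (1)·(6) + (-5)·(-8) − (-4) = 49; |n| = √27.
Distance = |49| / √27 = 49/√27 ≈ 9.4301.

9.4301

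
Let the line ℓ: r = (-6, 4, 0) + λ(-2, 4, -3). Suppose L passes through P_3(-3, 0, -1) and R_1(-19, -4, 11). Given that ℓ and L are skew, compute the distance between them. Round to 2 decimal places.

A direction vector for L is R_1 − P_3 = (-16, -4, 12).
Common perpendicular direction n = (-2, 4, -3) × (-16, -4, 12) = (36, 72, 72).
With w = (-3, 0, -1) − (-6, 4, 0) = (3, -4, -1), w · n = -252.
Distance = |w · n| / |n| = |-252| / √11664 ≈ 2.33.

2.33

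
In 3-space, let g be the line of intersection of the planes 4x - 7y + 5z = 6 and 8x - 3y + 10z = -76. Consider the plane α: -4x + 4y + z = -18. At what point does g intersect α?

Direction of g: (4, -7, 5) × (8, -3, 10) = (-55, 0, 44).
A point on g: solving the two plane equations with x = -20 gives (-20, -8, 6).
Substitute r = (-20, -8, 6) + t(-55, 0, 44) into the plane: 54 + 264t = -18, so t = -3/11.
Intersection: (-20, -8, 6) + (-3/11)·(-55, 0, 44) = (-5, -8, -6).

(-5, -8, -6)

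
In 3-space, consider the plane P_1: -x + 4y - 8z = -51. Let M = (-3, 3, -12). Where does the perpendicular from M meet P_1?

(-1, -5, 4)

Foot = M − λn with λ = (n·M − d)/|n|² = (111 − (-51))/81 = 2.
Foot = (-3, 3, -12) − 2·(-1, 4, -8) = (-1, -5, 4).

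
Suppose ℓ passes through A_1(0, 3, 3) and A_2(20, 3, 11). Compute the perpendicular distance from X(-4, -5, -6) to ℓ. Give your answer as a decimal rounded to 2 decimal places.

A direction vector for ℓ is A_2 − A_1 = (20, 0, 8).
Taking (0, 3, 3) on ℓ with direction v = (20, 0, 8): w = X − (0, 3, 3) = (-4, -8, -9), and w × v = (-64, -148, 160).
Distance = |w × v| / |v| = √51600 / √464 ≈ 10.55.

10.55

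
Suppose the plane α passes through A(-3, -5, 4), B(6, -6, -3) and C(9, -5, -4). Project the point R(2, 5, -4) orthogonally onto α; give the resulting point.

AB = (9, -1, -7), AC = (12, 0, -8); a normal to α is AB × AC = (8, -12, 12).
Using A: α has equation 8x - 12y + 12z = 84.
Foot = R − λn with λ = (n·R − d)/|n|² = (-92 − 84)/352 = -1/2.
Foot = (2, 5, -4) − (-1/2)·(8, -12, 12) = (6, -1, 2).

(6, -1, 2)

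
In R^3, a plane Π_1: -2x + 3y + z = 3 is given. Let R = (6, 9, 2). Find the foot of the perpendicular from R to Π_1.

(8, 6, 1)

Foot = R − λn with λ = (n·R − d)/|n|² = (17 − 3)/14 = 1.
Foot = (6, 9, 2) − 1·(-2, 3, 1) = (8, 6, 1).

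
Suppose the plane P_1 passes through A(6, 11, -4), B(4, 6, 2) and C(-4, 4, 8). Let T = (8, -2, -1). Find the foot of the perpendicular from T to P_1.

AB = (-2, -5, 6), AC = (-10, -7, 12); a normal to P_1 is AB × AC = (-18, -36, -36).
Using A: P_1 has equation -18x - 36y - 36z = -360.
Foot = T − λn with λ = (n·T − d)/|n|² = (-36 − (-360))/2916 = 1/9.
Foot = (8, -2, -1) − (1/9)·(-18, -36, -36) = (10, 2, 3).

(10, 2, 3)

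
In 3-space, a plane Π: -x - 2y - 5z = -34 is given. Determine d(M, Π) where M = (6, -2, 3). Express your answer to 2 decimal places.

3.10

n·M − d = (-1)·(6) + (-2)·(-2) + (-5)·(3) − (-34) = 17; |n| = √30.
Distance = |17| / √30 = 17/√30 ≈ 3.10.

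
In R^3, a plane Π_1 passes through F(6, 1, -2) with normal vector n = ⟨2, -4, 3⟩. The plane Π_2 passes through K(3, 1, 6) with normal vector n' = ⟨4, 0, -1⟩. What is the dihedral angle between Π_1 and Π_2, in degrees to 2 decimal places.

76.99

Π_1: n·r = n·F gives 2x - 4y + 3z = 2.
Π_2: n'·r = n'·K gives 4x - z = 6.
cos θ = |n₁·n₂| / (|n₁||n₂|) = |5| / (√29 · √17).
θ = arccos(0.22519) ≈ 76.99°.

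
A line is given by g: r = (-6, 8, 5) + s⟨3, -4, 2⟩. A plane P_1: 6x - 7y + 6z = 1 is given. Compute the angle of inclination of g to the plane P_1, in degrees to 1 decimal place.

sin θ = |n·v| / (|n||v|) = |58| / (√121 · √29) = 0.97912.
θ ≈ 78.3°.

78.3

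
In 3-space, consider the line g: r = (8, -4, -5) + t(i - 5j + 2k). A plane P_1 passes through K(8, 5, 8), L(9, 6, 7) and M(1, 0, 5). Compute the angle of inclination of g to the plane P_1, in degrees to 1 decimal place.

KL = (1, 1, -1), KM = (-7, -5, -3); a normal to P_1 is KL × KM = (-8, 10, 2).
Using K: P_1 has equation -8x + 10y + 2z = 2.
sin θ = |n·v| / (|n||v|) = |-54| / (√168 · √30) = 0.76064.
θ ≈ 49.5°.

49.5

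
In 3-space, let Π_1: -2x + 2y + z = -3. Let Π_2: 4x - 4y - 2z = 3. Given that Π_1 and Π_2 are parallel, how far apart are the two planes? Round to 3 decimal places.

0.500

Rescale Π_2 by 1/(-2): -2x + 2y + z = -3/2. Then distance = |-3 − (-3/2)| / √9 ≈ 0.500.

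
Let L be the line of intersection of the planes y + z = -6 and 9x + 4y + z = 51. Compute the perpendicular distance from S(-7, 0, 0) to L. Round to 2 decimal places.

14.58

Direction of L: (0, 1, 1) × (9, 4, 1) = (-3, 9, -9).
A point on L: solving the two plane equations with x = 6 gives (6, 1, -7).
Taking (6, 1, -7) on L with direction v = (-3, 9, -9): w = S − (6, 1, -7) = (-13, -1, 7), and w × v = (-54, -138, -120).
Distance = |w × v| / |v| = √36360 / √171 ≈ 14.58.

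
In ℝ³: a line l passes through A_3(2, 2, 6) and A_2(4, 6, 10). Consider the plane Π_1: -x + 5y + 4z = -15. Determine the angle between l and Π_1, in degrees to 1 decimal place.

A direction vector for l is A_2 − A_3 = (2, 4, 4).
sin θ = |n·v| / (|n||v|) = |34| / (√42 · √36) = 0.87439.
θ ≈ 61.0°.

61.0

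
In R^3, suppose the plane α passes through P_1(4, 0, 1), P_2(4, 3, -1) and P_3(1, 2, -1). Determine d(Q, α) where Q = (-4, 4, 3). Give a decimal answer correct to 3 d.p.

5.273

P_1P_2 = (0, 3, -2), P_1P_3 = (-3, 2, -2); a normal to α is P_1P_2 × P_1P_3 = (-2, 6, 9).
Using P_1: α has equation -2x + 6y + 9z = 1.
n·Q − d = (-2)·(-4) + (6)·(4) + (9)·(3) − 1 = 58; |n| = √121.
Distance = |58| / √121 = 58/√121 ≈ 5.273.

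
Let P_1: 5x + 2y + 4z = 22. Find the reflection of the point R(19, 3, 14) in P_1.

λ = (n·R − d)/|n|² = (157 − 22)/45 = 3.
Reflection = R − 2λn = (19, 3, 14) − 6·(5, 2, 4) = (-11, -9, -10).

(-11, -9, -10)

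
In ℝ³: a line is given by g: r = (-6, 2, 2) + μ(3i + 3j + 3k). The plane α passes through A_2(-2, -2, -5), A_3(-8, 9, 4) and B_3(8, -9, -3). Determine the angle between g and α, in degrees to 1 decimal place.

27.4

A_2A_3 = (-6, 11, 9), A_2B_3 = (10, -7, 2); a normal to α is A_2A_3 × A_2B_3 = (85, 102, -68).
Using A_2: α has equation 85x + 102y - 68z = -34.
sin θ = |n·v| / (|n||v|) = |357| / (√22253 · √27) = 0.46057.
θ ≈ 27.4°.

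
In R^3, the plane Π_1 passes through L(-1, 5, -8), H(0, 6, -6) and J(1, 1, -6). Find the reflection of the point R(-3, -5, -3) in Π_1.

LH = (1, 1, 2), LJ = (2, -4, 2); a normal to Π_1 is LH × LJ = (10, 2, -6).
Using L: Π_1 has equation 10x + 2y - 6z = 48.
λ = (n·R − d)/|n|² = (-22 − 48)/140 = -1/2.
Reflection = R − 2λn = (-3, -5, -3) − (-1)·(10, 2, -6) = (7, -3, -9).

(7, -3, -9)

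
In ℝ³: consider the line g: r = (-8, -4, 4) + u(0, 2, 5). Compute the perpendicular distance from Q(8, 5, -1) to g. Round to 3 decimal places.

18.982

Taking (-8, -4, 4) on g with direction v = (0, 2, 5): w = Q − (-8, -4, 4) = (16, 9, -5), and w × v = (55, -80, 32).
Distance = |w × v| / |v| = √10449 / √29 ≈ 18.982.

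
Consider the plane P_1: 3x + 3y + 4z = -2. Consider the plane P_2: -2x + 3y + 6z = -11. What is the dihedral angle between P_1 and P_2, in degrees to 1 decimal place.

48.6

cos θ = |n₁·n₂| / (|n₁||n₂|) = |27| / (√34 · √49).
θ = arccos(0.66149) ≈ 48.6°.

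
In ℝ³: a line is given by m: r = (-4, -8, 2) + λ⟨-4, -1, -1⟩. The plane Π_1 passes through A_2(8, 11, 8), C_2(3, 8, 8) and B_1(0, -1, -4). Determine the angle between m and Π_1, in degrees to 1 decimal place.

A_2C_2 = (-5, -3, 0), A_2B_1 = (-8, -12, -12); a normal to Π_1 is A_2C_2 × A_2B_1 = (36, -60, 36).
Using A_2: Π_1 has equation 36x - 60y + 36z = -84.
sin θ = |n·v| / (|n||v|) = |-120| / (√6192 · √18) = 0.35944.
θ ≈ 21.1°.

21.1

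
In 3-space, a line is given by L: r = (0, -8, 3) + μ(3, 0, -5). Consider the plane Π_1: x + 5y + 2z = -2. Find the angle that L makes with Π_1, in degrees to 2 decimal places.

sin θ = |n·v| / (|n||v|) = |-7| / (√30 · √34) = 0.21918.
θ ≈ 12.66°.

12.66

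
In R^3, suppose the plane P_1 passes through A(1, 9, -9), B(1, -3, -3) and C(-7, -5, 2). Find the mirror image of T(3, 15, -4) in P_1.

AB = (0, -12, 6), AC = (-8, -14, 11); a normal to P_1 is AB × AC = (-48, -48, -96).
Using A: P_1 has equation -48x - 48y - 96z = 384.
λ = (n·T − d)/|n|² = (-480 − 384)/13824 = -1/16.
Reflection = T − 2λn = (3, 15, -4) − (-1/8)·(-48, -48, -96) = (-3, 9, -16).

(-3, 9, -16)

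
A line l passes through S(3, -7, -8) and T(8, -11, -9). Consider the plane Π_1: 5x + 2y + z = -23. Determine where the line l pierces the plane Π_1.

A direction vector for l is T − S = (5, -4, -1).
Substitute r = (3, -7, -8) + t(5, -4, -1) into the plane: -7 + 16t = -23, so t = -1.
Intersection: (3, -7, -8) + (-1)·(5, -4, -1) = (-2, -3, -7).

(-2, -3, -7)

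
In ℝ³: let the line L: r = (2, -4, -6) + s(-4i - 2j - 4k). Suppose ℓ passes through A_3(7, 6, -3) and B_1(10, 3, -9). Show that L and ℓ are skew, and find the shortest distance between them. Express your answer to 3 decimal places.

A direction vector for ℓ is B_1 − A_3 = (3, -3, -6).
Common perpendicular direction n = (-4, -2, -4) × (3, -3, -6) = (0, -36, 18).
With w = (7, 6, -3) − (2, -4, -6) = (5, 10, 3), w · n = -306.
Since n ≠ 0 the lines are not parallel, and w · n = -306 ≠ 0 so they do not intersect; hence they are skew.
Distance = |w · n| / |n| = |-306| / √1620 ≈ 7.603.

7.603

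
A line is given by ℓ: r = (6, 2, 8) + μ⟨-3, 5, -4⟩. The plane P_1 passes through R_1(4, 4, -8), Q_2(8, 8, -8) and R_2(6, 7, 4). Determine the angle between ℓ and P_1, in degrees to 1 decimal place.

56.3

R_1Q_2 = (4, 4, 0), R_1R_2 = (2, 3, 12); a normal to P_1 is R_1Q_2 × R_1R_2 = (48, -48, 4).
Using R_1: P_1 has equation 48x - 48y + 4z = -32.
sin θ = |n·v| / (|n||v|) = |-400| / (√4624 · √50) = 0.83189.
θ ≈ 56.3°.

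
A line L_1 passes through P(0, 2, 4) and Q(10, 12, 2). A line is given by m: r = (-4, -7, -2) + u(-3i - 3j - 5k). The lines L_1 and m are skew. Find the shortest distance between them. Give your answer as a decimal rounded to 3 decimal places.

A direction vector for L_1 is Q − P = (10, 10, -2).
Common perpendicular direction n = (10, 10, -2) × (-3, -3, -5) = (-56, 56, 0).
With w = (-4, -7, -2) − (0, 2, 4) = (-4, -9, -6), w · n = -280.
Distance = |w · n| / |n| = |-280| / √6272 ≈ 3.536.

3.536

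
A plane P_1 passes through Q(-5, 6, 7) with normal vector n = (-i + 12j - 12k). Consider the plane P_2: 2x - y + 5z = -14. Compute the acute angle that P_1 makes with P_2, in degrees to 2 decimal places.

P_1: n·r = n·Q gives -x + 12y - 12z = -7.
cos θ = |n₁·n₂| / (|n₁||n₂|) = |-74| / (√289 · √30).
θ = arccos(0.79473) ≈ 37.37°.

37.37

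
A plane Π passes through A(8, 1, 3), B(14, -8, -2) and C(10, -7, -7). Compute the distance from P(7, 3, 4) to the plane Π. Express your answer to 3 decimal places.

AB = (6, -9, -5), AC = (2, -8, -10); a normal to Π is AB × AC = (50, 50, -30).
Using A: Π has equation 50x + 50y - 30z = 360.
n·P − d = (50)·(7) + (50)·(3) + (-30)·(4) − 360 = 20; |n| = √5900.
Distance = |20| / √5900 = 20/√5900 ≈ 0.260.

0.260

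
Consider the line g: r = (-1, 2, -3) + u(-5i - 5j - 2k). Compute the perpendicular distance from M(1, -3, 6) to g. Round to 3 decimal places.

10.480

Taking (-1, 2, -3) on g with direction v = (-5, -5, -2): w = M − (-1, 2, -3) = (2, -5, 9), and w × v = (55, -41, -35).
Distance = |w × v| / |v| = √5931 / √54 ≈ 10.480.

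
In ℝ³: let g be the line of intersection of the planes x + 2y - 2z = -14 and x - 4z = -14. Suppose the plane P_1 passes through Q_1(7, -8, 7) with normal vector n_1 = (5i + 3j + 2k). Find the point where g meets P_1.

(6, -5, 5)

Direction of g: (1, 2, -2) × (1, 0, -4) = (-8, 2, -2).
A point on g: solving the two plane equations with x = 18 gives (18, -8, 8).
P_1: n_1·r = n_1·Q_1 gives 5x + 3y + 2z = 25.
Substitute r = (18, -8, 8) + t(-8, 2, -2) into the plane: 82 + (-38)t = 25, so t = 3/2.
Intersection: (18, -8, 8) + (3/2)·(-8, 2, -2) = (6, -5, 5).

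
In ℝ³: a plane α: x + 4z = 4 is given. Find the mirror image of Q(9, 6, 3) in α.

λ = (n·Q − d)/|n|² = (21 − 4)/17 = 1.
Reflection = Q − 2λn = (9, 6, 3) − 2·(1, 0, 4) = (7, 6, -5).

(7, 6, -5)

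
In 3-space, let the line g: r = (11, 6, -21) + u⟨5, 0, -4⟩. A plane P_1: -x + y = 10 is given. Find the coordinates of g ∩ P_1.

(-4, 6, -9)

Substitute r = (11, 6, -21) + t(5, 0, -4) into the plane: -5 + (-5)t = 10, so t = -3.
Intersection: (11, 6, -21) + (-3)·(5, 0, -4) = (-4, 6, -9).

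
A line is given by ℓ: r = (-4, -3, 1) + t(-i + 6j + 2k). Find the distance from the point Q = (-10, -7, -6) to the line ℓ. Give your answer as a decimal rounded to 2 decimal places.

8.72

Taking (-4, -3, 1) on ℓ with direction v = (-1, 6, 2): w = Q − (-4, -3, 1) = (-6, -4, -7), and w × v = (34, 19, -40).
Distance = |w × v| / |v| = √3117 / √41 ≈ 8.72.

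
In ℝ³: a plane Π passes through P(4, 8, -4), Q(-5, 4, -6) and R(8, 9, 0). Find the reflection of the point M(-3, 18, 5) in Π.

(9, -6, -1)

PQ = (-9, -4, -2), PR = (4, 1, 4); a normal to Π is PQ × PR = (-14, 28, 7).
Using P: Π has equation -14x + 28y + 7z = 140.
λ = (n·M − d)/|n|² = (581 − 140)/1029 = 3/7.
Reflection = M − 2λn = (-3, 18, 5) − (6/7)·(-14, 28, 7) = (9, -6, -1).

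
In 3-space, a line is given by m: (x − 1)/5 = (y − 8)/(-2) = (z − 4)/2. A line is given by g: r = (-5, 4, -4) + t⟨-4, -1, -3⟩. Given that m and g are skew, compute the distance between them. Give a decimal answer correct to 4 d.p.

m has direction (5, -2, 2) through (1, 8, 4).
Common perpendicular direction n = (5, -2, 2) × (-4, -1, -3) = (8, 7, -13).
With w = (-5, 4, -4) − (1, 8, 4) = (-6, -4, -8), w · n = 28.
Distance = |w · n| / |n| = |28| / √282 ≈ 1.6674.

1.6674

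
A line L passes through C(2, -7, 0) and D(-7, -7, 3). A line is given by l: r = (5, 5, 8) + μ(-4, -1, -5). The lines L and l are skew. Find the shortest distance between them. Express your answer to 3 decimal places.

10.435

A direction vector for L is D − C = (-9, 0, 3).
Common perpendicular direction n = (-9, 0, 3) × (-4, -1, -5) = (3, -57, 9).
With w = (5, 5, 8) − (2, -7, 0) = (3, 12, 8), w · n = -603.
Distance = |w · n| / |n| = |-603| / √3339 ≈ 10.435.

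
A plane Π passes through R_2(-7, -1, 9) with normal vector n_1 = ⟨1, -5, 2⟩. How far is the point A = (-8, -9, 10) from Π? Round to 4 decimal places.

7.4855

Π: n_1·r = n_1·R_2 gives x - 5y + 2z = 16.
n·A − d = (1)·(-8) + (-5)·(-9) + (2)·(10) − 16 = 41; |n| = √30.
Distance = |41| / √30 = 41/√30 ≈ 7.4855.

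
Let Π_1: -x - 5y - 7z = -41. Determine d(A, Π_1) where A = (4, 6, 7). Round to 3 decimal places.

4.850

n·A − d = (-1)·(4) + (-5)·(6) + (-7)·(7) − (-41) = -42; |n| = √75.
Distance = |-42| / √75 = 42/√75 ≈ 4.850.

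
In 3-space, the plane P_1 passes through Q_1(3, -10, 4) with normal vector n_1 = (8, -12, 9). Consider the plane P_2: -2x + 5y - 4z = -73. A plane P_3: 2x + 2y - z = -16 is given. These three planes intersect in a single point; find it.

(3, -7, 8)

P_1: n_1·r = n_1·Q_1 gives 8x - 12y + 9z = 180.
Solving the 3×3 linear system 8x - 12y + 9z = 180, -2x + 5y - 4z = -73, 2x + 2y - z = -16 (e.g. by elimination or Cramer's rule, determinant = 18) gives (3, -7, 8).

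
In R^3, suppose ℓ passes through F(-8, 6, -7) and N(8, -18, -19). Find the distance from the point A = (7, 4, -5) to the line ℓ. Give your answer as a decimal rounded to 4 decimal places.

12.7118

A direction vector for ℓ is N − F = (16, -24, -12).
Taking (-8, 6, -7) on ℓ with direction v = (16, -24, -12): w = A − (-8, 6, -7) = (15, -2, 2), and w × v = (72, 212, -328).
Distance = |w × v| / |v| = √157712 / √976 ≈ 12.7118.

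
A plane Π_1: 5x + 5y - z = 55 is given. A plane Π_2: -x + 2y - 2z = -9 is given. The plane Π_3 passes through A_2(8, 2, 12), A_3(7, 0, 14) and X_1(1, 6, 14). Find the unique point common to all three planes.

(5, 8, 10)

A_2A_3 = (-1, -2, 2), A_2X_1 = (-7, 4, 2); a normal to Π_3 is A_2A_3 × A_2X_1 = (-12, -12, -18).
Using A_2: Π_3 has equation -12x - 12y - 18z = -336.
Solving the 3×3 linear system 5x + 5y - z = 55, -x + 2y - 2z = -9, -12x - 12y - 18z = -336 (e.g. by elimination or Cramer's rule, determinant = -306) gives (5, 8, 10).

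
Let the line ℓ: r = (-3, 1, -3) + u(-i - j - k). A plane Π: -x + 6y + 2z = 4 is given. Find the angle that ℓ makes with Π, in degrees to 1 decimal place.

sin θ = |n·v| / (|n||v|) = |-7| / (√41 · √3) = 0.63117.
θ ≈ 39.1°.

39.1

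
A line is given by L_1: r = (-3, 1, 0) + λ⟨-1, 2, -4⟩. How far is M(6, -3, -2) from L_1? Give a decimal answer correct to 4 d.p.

9.8561

Taking (-3, 1, 0) on L_1 with direction v = (-1, 2, -4): w = M − (-3, 1, 0) = (9, -4, -2), and w × v = (20, 38, 14).
Distance = |w × v| / |v| = √2040 / √21 ≈ 9.8561.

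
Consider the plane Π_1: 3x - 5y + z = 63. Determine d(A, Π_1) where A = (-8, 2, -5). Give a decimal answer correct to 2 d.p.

17.24

n·A − d = (3)·(-8) + (-5)·(2) + (1)·(-5) − 63 = -102; |n| = √35.
Distance = |-102| / √35 = 102/√35 ≈ 17.24.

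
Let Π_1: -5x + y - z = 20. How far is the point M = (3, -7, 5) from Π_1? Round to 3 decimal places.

n·M − d = (-5)·(3) + (1)·(-7) + (-1)·(5) − 20 = -47; |n| = √27.
Distance = |-47| / √27 = 47/√27 ≈ 9.045.

9.045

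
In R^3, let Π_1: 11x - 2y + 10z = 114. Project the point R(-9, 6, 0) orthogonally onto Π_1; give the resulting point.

(2, 4, 10)

Foot = R − λn with λ = (n·R − d)/|n|² = (-111 − 114)/225 = -1.
Foot = (-9, 6, 0) − (-1)·(11, -2, 10) = (2, 4, 10).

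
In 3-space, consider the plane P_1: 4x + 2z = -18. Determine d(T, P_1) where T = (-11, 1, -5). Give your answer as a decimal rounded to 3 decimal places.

n·T − d = (4)·(-11) + (0)·(1) + (2)·(-5) − (-18) = -36; |n| = √20.
Distance = |-36| / √20 = 36/√20 ≈ 8.050.

8.050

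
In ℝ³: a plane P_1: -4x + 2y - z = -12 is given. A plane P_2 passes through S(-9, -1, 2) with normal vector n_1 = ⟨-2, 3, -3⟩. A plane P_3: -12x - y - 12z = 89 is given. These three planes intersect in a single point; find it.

P_2: n_1·r = n_1·S gives -2x + 3y - 3z = 9.
Solving the 3×3 linear system -4x + 2y - z = -12, -2x + 3y - 3z = 9, -12x - y - 12z = 89 (e.g. by elimination or Cramer's rule, determinant = 142) gives (3, -5, -10).

(3, -5, -10)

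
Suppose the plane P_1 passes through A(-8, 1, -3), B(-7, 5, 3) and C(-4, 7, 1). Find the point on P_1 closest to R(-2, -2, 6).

AB = (1, 4, 6), AC = (4, 6, 4); a normal to P_1 is AB × AC = (-20, 20, -10).
Using A: P_1 has equation -20x + 20y - 10z = 210.
Foot = R − λn with λ = (n·R − d)/|n|² = (-60 − 210)/900 = -3/10.
Foot = (-2, -2, 6) − (-3/10)·(-20, 20, -10) = (-8, 4, 3).

(-8, 4, 3)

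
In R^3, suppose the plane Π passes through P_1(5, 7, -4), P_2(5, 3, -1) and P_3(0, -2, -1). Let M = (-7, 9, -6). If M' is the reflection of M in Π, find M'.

P_1P_2 = (0, -4, 3), P_1P_3 = (-5, -9, 3); a normal to Π is P_1P_2 × P_1P_3 = (15, -15, -20).
Using P_1: Π has equation 15x - 15y - 20z = 50.
λ = (n·M − d)/|n|² = (-120 − 50)/850 = -1/5.
Reflection = M − 2λn = (-7, 9, -6) − (-2/5)·(15, -15, -20) = (-1, 3, -14).

(-1, 3, -14)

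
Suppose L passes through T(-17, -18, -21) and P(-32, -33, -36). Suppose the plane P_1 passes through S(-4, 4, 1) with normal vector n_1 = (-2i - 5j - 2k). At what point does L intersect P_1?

(3, 2, -1)

A direction vector for L is P − T = (-15, -15, -15).
P_1: n_1·r = n_1·S gives -2x - 5y - 2z = -14.
Substitute r = (-17, -18, -21) + t(-15, -15, -15) into the plane: 166 + 135t = -14, so t = -4/3.
Intersection: (-17, -18, -21) + (-4/3)·(-15, -15, -15) = (3, 2, -1).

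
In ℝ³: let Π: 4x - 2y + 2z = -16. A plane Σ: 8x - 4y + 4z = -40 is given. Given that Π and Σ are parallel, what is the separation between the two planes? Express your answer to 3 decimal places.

Rescale Σ by 1/2: 4x - 2y + 2z = -20. Then distance = |-16 − (-20)| / √24 ≈ 0.816.

0.816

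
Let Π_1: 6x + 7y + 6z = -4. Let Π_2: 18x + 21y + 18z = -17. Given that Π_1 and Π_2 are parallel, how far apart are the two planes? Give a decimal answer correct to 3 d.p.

0.152

Rescale Π_2 by 1/3: 6x + 7y + 6z = -17/3. Then distance = |-4 − (-17/3)| / √121 ≈ 0.152.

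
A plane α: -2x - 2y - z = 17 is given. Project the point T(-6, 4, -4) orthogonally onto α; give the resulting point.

Foot = T − λn with λ = (n·T − d)/|n|² = (8 − 17)/9 = -1.
Foot = (-6, 4, -4) − (-1)·(-2, -2, -1) = (-8, 2, -5).

(-8, 2, -5)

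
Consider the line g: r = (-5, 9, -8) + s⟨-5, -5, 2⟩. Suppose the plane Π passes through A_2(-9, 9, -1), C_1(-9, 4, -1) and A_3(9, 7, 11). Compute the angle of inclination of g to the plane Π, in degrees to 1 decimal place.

37.1

A_2C_1 = (0, -5, 0), A_2A_3 = (18, -2, 12); a normal to Π is A_2C_1 × A_2A_3 = (-60, 0, 90).
Using A_2: Π has equation -60x + 90z = 450.
sin θ = |n·v| / (|n||v|) = |480| / (√11700 · √54) = 0.60388.
θ ≈ 37.1°.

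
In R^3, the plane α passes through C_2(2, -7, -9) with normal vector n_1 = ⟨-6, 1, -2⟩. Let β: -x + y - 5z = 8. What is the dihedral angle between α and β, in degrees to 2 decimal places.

α: n_1·r = n_1·C_2 gives -6x + y - 2z = -1.
cos θ = |n₁·n₂| / (|n₁||n₂|) = |17| / (√41 · √27).
θ = arccos(0.51095) ≈ 59.27°.

59.27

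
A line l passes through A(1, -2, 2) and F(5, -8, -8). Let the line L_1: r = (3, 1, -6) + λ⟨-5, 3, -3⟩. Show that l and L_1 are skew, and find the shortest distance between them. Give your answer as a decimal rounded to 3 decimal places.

A direction vector for l is F − A = (4, -6, -10).
Common perpendicular direction n = (4, -6, -10) × (-5, 3, -3) = (48, 62, -18).
With w = (3, 1, -6) − (1, -2, 2) = (2, 3, -8), w · n = 426.
Since n ≠ 0 the lines are not parallel, and w · n = 426 ≠ 0 so they do not intersect; hence they are skew.
Distance = |w · n| / |n| = |426| / √6472 ≈ 5.295.

5.295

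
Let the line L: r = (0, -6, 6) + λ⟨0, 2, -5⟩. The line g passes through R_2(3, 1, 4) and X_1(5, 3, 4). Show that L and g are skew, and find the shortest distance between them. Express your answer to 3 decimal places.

A direction vector for g is X_1 − R_2 = (2, 2, 0).
Common perpendicular direction n = (0, 2, -5) × (2, 2, 0) = (10, -10, -4).
With w = (3, 1, 4) − (0, -6, 6) = (3, 7, -2), w · n = -32.
Since n ≠ 0 the lines are not parallel, and w · n = -32 ≠ 0 so they do not intersect; hence they are skew.
Distance = |w · n| / |n| = |-32| / √216 ≈ 2.177.

2.177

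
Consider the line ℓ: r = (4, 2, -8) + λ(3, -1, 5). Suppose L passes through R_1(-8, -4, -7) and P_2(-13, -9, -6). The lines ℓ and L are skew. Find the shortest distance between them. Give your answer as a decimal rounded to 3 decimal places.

A direction vector for L is P_2 − R_1 = (-5, -5, 1).
Common perpendicular direction n = (3, -1, 5) × (-5, -5, 1) = (24, -28, -20).
With w = (-8, -4, -7) − (4, 2, -8) = (-12, -6, 1), w · n = -140.
Distance = |w · n| / |n| = |-140| / √1760 ≈ 3.337.

3.337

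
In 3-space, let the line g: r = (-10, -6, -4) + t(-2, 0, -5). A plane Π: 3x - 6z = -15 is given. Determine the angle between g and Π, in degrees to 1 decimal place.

41.6

sin θ = |n·v| / (|n||v|) = |24| / (√45 · √29) = 0.66436.
θ ≈ 41.6°.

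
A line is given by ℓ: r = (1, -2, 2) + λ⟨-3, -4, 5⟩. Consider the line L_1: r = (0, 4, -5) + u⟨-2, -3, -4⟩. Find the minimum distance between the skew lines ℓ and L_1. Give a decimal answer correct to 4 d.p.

4.4706

Common perpendicular direction n = (-3, -4, 5) × (-2, -3, -4) = (31, -22, 1).
With w = (0, 4, -5) − (1, -2, 2) = (-1, 6, -7), w · n = -170.
Distance = |w · n| / |n| = |-170| / √1446 ≈ 4.4706.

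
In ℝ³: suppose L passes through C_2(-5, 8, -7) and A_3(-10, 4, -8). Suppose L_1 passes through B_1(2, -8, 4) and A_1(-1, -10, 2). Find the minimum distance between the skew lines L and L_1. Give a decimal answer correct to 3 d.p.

13.992

A direction vector for L is A_3 − C_2 = (-5, -4, -1).
A direction vector for L_1 is A_1 − B_1 = (-3, -2, -2).
Common perpendicular direction n = (-5, -4, -1) × (-3, -2, -2) = (6, -7, -2).
With w = (2, -8, 4) − (-5, 8, -7) = (7, -16, 11), w · n = 132.
Distance = |w · n| / |n| = |132| / √89 ≈ 13.992.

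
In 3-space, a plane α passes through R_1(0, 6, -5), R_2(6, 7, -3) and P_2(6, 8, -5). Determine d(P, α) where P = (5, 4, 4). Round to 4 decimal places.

0.7143

R_1R_2 = (6, 1, 2), R_1P_2 = (6, 2, 0); a normal to α is R_1R_2 × R_1P_2 = (-4, 12, 6).
Using R_1: α has equation -4x + 12y + 6z = 42.
n·P − d = (-4)·(5) + (12)·(4) + (6)·(4) − 42 = 10; |n| = √196.
Distance = |10| / √196 = 10/√196 ≈ 0.7143.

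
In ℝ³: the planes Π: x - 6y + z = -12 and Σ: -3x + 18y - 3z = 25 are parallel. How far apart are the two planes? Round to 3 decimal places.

Rescale Σ by 1/(-3): x - 6y + z = -25/3. Then distance = |-12 − (-25/3)| / √38 ≈ 0.595.

0.595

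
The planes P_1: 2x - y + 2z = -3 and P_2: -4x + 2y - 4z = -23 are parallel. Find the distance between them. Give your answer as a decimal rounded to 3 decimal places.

4.833

Rescale P_2 by 1/(-2): 2x - y + 2z = 23/2. Then distance = |-3 − (23/2)| / √9 ≈ 4.833.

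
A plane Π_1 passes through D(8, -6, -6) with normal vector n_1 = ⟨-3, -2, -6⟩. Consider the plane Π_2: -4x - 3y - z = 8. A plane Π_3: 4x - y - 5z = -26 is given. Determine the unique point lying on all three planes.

(-8, 9, -3)

Π_1: n_1·r = n_1·D gives -3x - 2y - 6z = 24.
Solving the 3×3 linear system -3x - 2y - 6z = 24, -4x - 3y - z = 8, 4x - y - 5z = -26 (e.g. by elimination or Cramer's rule, determinant = -90) gives (-8, 9, -3).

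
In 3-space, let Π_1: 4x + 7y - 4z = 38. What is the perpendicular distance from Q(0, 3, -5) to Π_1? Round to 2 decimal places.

n·Q − d = (4)·(0) + (7)·(3) + (-4)·(-5) − 38 = 3; |n| = √81.
Distance = |3| / √81 = 3/√81 ≈ 0.33.

0.33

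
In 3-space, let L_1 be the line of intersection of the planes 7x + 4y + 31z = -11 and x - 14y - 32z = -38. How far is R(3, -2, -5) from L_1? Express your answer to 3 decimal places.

8.530

Direction of L_1: (7, 4, 31) × (1, -14, -32) = (306, 255, -102).
A point on L_1: solving the two plane equations with x = -6 gives (-6, 0, 1).
Taking (-6, 0, 1) on L_1 with direction v = (306, 255, -102): w = R − (-6, 0, 1) = (9, -2, -6), and w × v = (1734, -918, 2907).
Distance = |w × v| / |v| = √12300129 / √169065 ≈ 8.530.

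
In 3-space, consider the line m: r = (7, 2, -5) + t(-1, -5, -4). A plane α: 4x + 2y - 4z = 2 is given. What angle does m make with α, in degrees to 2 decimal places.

sin θ = |n·v| / (|n||v|) = |2| / (√36 · √42) = 0.05143.
θ ≈ 2.95°.

2.95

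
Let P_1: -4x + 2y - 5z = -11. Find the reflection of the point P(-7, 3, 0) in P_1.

(1, -1, 10)

λ = (n·P − d)/|n|² = (34 − (-11))/45 = 1.
Reflection = P − 2λn = (-7, 3, 0) − 2·(-4, 2, -5) = (1, -1, 10).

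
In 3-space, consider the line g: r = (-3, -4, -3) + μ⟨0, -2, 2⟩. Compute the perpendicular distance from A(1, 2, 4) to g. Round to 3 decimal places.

Taking (-3, -4, -3) on g with direction v = (0, -2, 2): w = A − (-3, -4, -3) = (4, 6, 7), and w × v = (26, -8, -8).
Distance = |w × v| / |v| = √804 / √8 ≈ 10.025.

10.025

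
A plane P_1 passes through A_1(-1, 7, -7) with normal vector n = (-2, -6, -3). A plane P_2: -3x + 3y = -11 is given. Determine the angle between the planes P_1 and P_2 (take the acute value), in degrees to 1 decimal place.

P_1: n·r = n·A_1 gives -2x - 6y - 3z = -19.
cos θ = |n₁·n₂| / (|n₁||n₂|) = |-12| / (√49 · √18).
θ = arccos(0.40406) ≈ 66.2°.

66.2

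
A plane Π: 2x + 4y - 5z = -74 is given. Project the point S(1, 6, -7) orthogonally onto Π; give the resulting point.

(-5, -6, 8)

Foot = S − λn with λ = (n·S − d)/|n|² = (61 − (-74))/45 = 3.
Foot = (1, 6, -7) − 3·(2, 4, -5) = (-5, -6, 8).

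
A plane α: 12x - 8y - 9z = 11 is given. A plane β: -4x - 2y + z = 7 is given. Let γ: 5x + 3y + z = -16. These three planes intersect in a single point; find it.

Solving the 3×3 linear system 12x - 8y - 9z = 11, -4x - 2y + z = 7, 5x + 3y + z = -16 (e.g. by elimination or Cramer's rule, determinant = -114) gives (-2, -1, -3).

(-2, -1, -3)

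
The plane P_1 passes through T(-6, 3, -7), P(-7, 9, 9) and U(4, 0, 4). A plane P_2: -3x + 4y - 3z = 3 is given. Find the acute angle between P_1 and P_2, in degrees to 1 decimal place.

65.6

TP = (-1, 6, 16), TU = (10, -3, 11); a normal to P_1 is TP × TU = (114, 171, -57).
Using T: P_1 has equation 114x + 171y - 57z = 228.
cos θ = |n₁·n₂| / (|n₁||n₂|) = |513| / (√45486 · √34).
θ = arccos(0.41251) ≈ 65.6°.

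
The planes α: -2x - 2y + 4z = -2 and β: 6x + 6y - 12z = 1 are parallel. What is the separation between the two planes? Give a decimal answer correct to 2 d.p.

Rescale β by 1/(-3): -2x - 2y + 4z = -1/3. Then distance = |-2 − (-1/3)| / √24 ≈ 0.34.

0.34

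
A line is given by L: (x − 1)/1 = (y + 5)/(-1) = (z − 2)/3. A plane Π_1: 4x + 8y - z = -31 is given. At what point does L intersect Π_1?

(0, -4, -1)

L has direction (1, -1, 3) through (1, -5, 2).
Substitute r = (1, -5, 2) + t(1, -1, 3) into the plane: -38 + (-7)t = -31, so t = -1.
Intersection: (1, -5, 2) + (-1)·(1, -1, 3) = (0, -4, -1).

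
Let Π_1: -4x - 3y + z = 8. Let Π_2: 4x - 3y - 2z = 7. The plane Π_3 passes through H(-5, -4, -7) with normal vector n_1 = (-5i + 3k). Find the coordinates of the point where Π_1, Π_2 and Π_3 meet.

(1, -3, 3)

Π_3: n_1·r = n_1·H gives -5x + 3z = 4.
Solving the 3×3 linear system -4x - 3y + z = 8, 4x - 3y - 2z = 7, -5x + 3z = 4 (e.g. by elimination or Cramer's rule, determinant = 27) gives (1, -3, 3).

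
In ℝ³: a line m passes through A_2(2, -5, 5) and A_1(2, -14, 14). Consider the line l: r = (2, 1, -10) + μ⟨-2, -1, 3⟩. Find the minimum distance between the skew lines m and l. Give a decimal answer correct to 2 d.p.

A direction vector for m is A_1 − A_2 = (0, -9, 9).
Common perpendicular direction n = (0, -9, 9) × (-2, -1, 3) = (-18, -18, -18).
With w = (2, 1, -10) − (2, -5, 5) = (0, 6, -15), w · n = 162.
Distance = |w · n| / |n| = |162| / √972 ≈ 5.20.

5.20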